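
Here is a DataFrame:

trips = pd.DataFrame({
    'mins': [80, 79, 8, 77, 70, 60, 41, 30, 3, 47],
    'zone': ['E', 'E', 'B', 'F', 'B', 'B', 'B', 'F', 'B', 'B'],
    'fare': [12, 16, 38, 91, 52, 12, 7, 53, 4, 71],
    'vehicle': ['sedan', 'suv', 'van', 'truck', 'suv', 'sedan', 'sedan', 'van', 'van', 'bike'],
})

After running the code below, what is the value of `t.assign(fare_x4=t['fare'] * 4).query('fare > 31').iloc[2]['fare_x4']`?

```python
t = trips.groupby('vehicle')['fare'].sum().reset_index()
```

364

group by vehicle, sum of fare:
vehicle
bike     71
sedan    31
suv      68
truck    91
van      95
Name: fare, dtype: int64
reset_index():
  vehicle  fare
0    bike    71
1   sedan    31
2     suv    68
3   truck    91
4     van    95
add column fare_x4 = t['fare'] * 4:
  vehicle  fare  fare_x4
0    bike    71      284
1   sedan    31      124
2     suv    68      272
3   truck    91      364
4     van    95      380
filter rows where fare > 31:
  vehicle  fare  fare_x4
0    bike    71      284
2     suv    68      272
3   truck    91      364
4     van    95      380
Reading off the value at position 2, column 'fare_x4', we get 364.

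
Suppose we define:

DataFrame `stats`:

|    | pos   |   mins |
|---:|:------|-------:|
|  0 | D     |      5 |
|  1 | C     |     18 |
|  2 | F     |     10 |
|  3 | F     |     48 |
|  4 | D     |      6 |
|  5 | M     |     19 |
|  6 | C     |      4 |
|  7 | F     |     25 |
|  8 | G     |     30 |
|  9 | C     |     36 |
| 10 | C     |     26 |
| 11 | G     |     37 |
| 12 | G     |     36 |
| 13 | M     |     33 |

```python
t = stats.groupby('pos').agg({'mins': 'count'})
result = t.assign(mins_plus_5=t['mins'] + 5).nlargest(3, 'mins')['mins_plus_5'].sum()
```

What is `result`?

group by pos, count of mins:
     mins
pos      
C       4
D       2
F       3
G       3
M       2
add column mins_plus_5 = t['mins'] + 5:
     mins  mins_plus_5
pos                   
C       4            9
D       2            7
F       3            8
G       3            8
M       2            7
take 3 rows with largest mins:
     mins  mins_plus_5
pos                   
C       4            9
F       3            8
G       3            8
sum of column 'mins_plus_5' → 25

25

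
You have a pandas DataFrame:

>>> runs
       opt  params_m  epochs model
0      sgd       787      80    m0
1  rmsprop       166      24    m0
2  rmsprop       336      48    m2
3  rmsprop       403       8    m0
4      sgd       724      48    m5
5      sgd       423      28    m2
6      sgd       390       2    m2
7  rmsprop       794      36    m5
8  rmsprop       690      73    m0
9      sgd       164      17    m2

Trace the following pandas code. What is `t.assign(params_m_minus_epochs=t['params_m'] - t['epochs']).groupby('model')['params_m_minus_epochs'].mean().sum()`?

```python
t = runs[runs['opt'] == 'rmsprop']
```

1430.66666667

filter rows where opt == 'rmsprop':
       opt  params_m  epochs model
1  rmsprop       166      24    m0
2  rmsprop       336      48    m2
3  rmsprop       403       8    m0
7  rmsprop       794      36    m5
8  rmsprop       690      73    m0
add column params_m_minus_epochs = t['params_m'] - t['epochs']:
       opt  params_m  epochs model  params_m_minus_epochs
1  rmsprop       166      24    m0                    142
2  rmsprop       336      48    m2                    288
3  rmsprop       403       8    m0                    395
7  rmsprop       794      36    m5                    758
8  rmsprop       690      73    m0                    617
group by model, mean of params_m_minus_epochs:
model
m0    384.666667
m2    288.000000
m5    758.000000
Name: params_m_minus_epochs, dtype: float64
Taking the sum of the resulting series gives 1430.66666667.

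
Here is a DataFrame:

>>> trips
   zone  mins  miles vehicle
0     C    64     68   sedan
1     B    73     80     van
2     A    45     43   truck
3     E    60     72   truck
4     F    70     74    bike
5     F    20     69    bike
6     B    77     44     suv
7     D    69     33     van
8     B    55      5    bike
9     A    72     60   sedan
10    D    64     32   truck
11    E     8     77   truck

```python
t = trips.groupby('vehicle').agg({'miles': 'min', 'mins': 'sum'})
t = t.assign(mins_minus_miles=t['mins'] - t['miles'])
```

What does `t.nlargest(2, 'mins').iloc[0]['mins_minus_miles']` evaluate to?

group by vehicle: min(miles), sum(mins):
         miles  mins
vehicle             
bike         5   145
sedan       60   136
suv         44    77
truck       32   177
van         33   142
add column mins_minus_miles = t['mins'] - t['miles']:
         miles  mins  mins_minus_miles
vehicle                               
bike         5   145               140
sedan       60   136                76
suv         44    77                33
truck       32   177               145
van         33   142               109
take 2 rows with largest mins:
         miles  mins  mins_minus_miles
vehicle                               
truck       32   177               145
bike         5   145               140
value at position 0, column 'mins_minus_miles' → 145

145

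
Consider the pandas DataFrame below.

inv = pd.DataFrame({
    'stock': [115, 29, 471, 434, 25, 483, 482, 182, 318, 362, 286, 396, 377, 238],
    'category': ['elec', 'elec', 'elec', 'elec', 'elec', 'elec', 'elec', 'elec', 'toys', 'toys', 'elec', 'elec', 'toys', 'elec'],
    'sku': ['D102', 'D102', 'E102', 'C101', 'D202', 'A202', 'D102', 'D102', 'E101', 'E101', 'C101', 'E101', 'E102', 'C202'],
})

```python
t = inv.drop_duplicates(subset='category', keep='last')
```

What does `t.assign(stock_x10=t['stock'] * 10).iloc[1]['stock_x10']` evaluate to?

2380

drop duplicate category (keep=last):
    stock category   sku
12    377     toys  E102
13    238     elec  C202
add column stock_x10 = t['stock'] * 10:
    stock category   sku  stock_x10
12    377     toys  E102       3770
13    238     elec  C202       2380
value at position 1, column 'stock_x10' → 2380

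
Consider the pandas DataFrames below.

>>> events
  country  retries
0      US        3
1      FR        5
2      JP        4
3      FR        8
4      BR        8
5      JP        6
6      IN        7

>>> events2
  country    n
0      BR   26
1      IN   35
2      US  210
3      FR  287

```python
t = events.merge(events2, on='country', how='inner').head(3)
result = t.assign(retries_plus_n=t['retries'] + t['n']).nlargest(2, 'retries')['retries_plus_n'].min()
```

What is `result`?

merge on 'country' (how='inner') → 5 rows:
  country  retries    n
0      US        3  210
1      FR        5  287
2      FR        8  287
3      BR        8   26
4      IN        7   35
take first 3 rows:
  country  retries    n
0      US        3  210
1      FR        5  287
2      FR        8  287
add column retries_plus_n = t['retries'] + t['n']:
  country  retries    n  retries_plus_n
0      US        3  210             213
1      FR        5  287             292
2      FR        8  287             295
take 2 rows with largest retries:
  country  retries    n  retries_plus_n
2      FR        8  287             295
1      FR        5  287             292
min of column 'retries_plus_n' → 292

292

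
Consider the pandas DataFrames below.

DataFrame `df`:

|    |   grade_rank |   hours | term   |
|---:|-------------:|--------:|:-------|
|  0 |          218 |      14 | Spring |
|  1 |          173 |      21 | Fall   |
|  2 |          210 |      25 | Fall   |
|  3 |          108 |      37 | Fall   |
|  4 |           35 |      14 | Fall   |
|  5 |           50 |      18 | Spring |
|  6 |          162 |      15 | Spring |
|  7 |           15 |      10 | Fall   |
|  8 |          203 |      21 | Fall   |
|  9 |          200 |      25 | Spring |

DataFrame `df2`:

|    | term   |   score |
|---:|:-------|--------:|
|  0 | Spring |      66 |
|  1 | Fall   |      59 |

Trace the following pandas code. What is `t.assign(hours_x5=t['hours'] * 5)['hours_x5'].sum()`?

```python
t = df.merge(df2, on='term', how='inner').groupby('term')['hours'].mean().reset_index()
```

196.666666667

merge on 'term' (how='inner') → 10 rows:
   grade_rank  hours    term  score
0         218     14  Spring     66
1         173     21    Fall     59
2         210     25    Fall     59
3         108     37    Fall     59
4          35     14    Fall     59
5          50     18  Spring     66
6         162     15  Spring     66
7          15     10    Fall     59
8         203     21    Fall     59
9         200     25  Spring     66
group by term, mean of hours:
term
Fall      21.333333
Spring    18.000000
Name: hours, dtype: float64
reset_index():
     term      hours
0    Fall  21.333333
1  Spring  18.000000
add column hours_x5 = t['hours'] * 5:
     term      hours    hours_x5
0    Fall  21.333333  106.666667
1  Spring  18.000000   90.000000
Then the sum of column 'hours_x5': 196.666666667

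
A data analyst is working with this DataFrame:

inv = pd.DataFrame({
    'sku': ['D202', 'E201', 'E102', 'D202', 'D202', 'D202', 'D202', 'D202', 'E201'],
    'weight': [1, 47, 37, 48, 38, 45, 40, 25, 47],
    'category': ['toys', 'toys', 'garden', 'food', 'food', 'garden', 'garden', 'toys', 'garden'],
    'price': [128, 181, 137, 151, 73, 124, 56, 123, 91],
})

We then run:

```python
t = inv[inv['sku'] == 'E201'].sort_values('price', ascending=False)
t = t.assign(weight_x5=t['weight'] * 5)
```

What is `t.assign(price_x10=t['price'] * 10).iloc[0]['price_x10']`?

filter rows where sku == 'E201':
    sku  weight category  price
1  E201      47     toys    181
8  E201      47   garden     91
sort by price descending:
    sku  weight category  price
1  E201      47     toys    181
8  E201      47   garden     91
add column weight_x5 = t['weight'] * 5:
    sku  weight category  price  weight_x5
1  E201      47     toys    181        235
8  E201      47   garden     91        235
add column price_x10 = t['price'] * 10:
    sku  weight category  price  weight_x5  price_x10
1  E201      47     toys    181        235       1810
8  E201      47   garden     91        235        910
Then the value at position 0, column 'price_x10': 1810

1810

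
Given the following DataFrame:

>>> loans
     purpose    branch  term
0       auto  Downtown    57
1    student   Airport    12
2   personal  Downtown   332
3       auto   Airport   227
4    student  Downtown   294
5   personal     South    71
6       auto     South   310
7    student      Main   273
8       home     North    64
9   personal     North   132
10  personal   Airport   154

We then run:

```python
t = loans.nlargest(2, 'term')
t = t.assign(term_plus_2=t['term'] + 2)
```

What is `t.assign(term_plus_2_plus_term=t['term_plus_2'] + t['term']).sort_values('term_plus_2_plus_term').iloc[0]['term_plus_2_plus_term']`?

622

take 2 rows with largest term:
    purpose    branch  term
2  personal  Downtown   332
6      auto     South   310
add column term_plus_2 = t['term'] + 2:
    purpose    branch  term  term_plus_2
2  personal  Downtown   332          334
6      auto     South   310          312
add column term_plus_2_plus_term = t['term_plus_2'] + t['term']:
    purpose    branch  term  term_plus_2  term_plus_2_plus_term
2  personal  Downtown   332          334                    666
6      auto     South   310          312                    622
sort by term_plus_2_plus_term:
    purpose    branch  term  term_plus_2  term_plus_2_plus_term
6      auto     South   310          312                    622
2  personal  Downtown   332          334                    666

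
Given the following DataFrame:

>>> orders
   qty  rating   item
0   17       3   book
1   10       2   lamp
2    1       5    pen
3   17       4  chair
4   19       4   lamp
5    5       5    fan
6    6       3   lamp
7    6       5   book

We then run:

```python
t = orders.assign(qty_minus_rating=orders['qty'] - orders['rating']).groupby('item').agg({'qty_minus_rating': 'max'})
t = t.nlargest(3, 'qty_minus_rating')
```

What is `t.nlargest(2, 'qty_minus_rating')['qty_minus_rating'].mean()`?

add column qty_minus_rating = orders['qty'] - orders['rating']:
   qty  rating   item  qty_minus_rating
0   17       3   book                14
1   10       2   lamp                 8
2    1       5    pen                -4
3   17       4  chair                13
4   19       4   lamp                15
5    5       5    fan                 0
6    6       3   lamp                 3
7    6       5   book                 1
group by item, max of qty_minus_rating:
       qty_minus_rating
item                   
book                 14
chair                13
fan                   0
lamp                 15
pen                  -4
take 3 rows with largest qty_minus_rating:
       qty_minus_rating
item                   
lamp                 15
book                 14
chair                13
take 2 rows with largest qty_minus_rating:
      qty_minus_rating
item                  
lamp                15
book                14
Taking the mean of column 'qty_minus_rating' gives 14.5.

14.5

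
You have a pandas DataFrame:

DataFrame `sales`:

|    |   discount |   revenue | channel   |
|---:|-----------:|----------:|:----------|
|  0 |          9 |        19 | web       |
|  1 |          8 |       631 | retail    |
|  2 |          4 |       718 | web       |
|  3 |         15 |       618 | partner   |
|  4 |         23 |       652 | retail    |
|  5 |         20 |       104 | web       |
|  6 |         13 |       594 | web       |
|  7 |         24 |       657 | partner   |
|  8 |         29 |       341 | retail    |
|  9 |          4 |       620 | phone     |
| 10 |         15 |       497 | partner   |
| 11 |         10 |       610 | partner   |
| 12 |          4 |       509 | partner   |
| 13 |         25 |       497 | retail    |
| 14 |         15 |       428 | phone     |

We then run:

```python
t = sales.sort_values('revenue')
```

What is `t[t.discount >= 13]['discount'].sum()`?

179

sort by revenue:
    discount  revenue  channel
0          9       19      web
5         20      104      web
8         29      341   retail
14        15      428    phone
10        15      497  partner
13        25      497   retail
12         4      509  partner
6         13      594      web
11        10      610  partner
3         15      618  partner
9          4      620    phone
1          8      631   retail
4         23      652   retail
7         24      657  partner
2          4      718      web
filter rows where discount >= 13:
    discount  revenue  channel
5         20      104      web
8         29      341   retail
14        15      428    phone
10        15      497  partner
13        25      497   retail
6         13      594      web
3         15      618  partner
4         23      652   retail
7         24      657  partner
Finally, sum of column 'discount' = 179.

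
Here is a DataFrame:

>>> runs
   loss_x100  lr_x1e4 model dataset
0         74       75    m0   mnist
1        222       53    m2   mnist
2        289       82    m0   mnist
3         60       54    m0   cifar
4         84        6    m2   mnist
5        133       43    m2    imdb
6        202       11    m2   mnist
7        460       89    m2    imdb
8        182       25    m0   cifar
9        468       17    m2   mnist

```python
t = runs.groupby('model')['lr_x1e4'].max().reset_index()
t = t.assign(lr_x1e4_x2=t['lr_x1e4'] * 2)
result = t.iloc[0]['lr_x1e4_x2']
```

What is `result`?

group by model, max of lr_x1e4:
model
m0    82
m2    89
Name: lr_x1e4, dtype: int64
reset_index():
  model  lr_x1e4
0    m0       82
1    m2       89
add column lr_x1e4_x2 = t['lr_x1e4'] * 2:
  model  lr_x1e4  lr_x1e4_x2
0    m0       82         164
1    m2       89         178
Taking the value at position 0, column 'lr_x1e4_x2' gives 164.

164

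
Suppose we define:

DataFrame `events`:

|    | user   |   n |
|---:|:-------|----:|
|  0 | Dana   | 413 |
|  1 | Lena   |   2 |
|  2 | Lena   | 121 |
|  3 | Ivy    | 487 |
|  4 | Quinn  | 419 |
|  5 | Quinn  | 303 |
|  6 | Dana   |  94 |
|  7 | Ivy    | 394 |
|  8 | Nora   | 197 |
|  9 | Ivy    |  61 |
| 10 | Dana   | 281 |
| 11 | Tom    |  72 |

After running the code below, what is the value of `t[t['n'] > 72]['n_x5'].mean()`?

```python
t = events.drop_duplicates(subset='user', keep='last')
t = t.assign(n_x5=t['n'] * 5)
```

1127.5

drop duplicate user (keep=last):
     user    n
2    Lena  121
5   Quinn  303
8    Nora  197
9     Ivy   61
10   Dana  281
11    Tom   72
add column n_x5 = t['n'] * 5:
     user    n  n_x5
2    Lena  121   605
5   Quinn  303  1515
8    Nora  197   985
9     Ivy   61   305
10   Dana  281  1405
11    Tom   72   360
filter rows where n > 72:
     user    n  n_x5
2    Lena  121   605
5   Quinn  303  1515
8    Nora  197   985
10   Dana  281  1405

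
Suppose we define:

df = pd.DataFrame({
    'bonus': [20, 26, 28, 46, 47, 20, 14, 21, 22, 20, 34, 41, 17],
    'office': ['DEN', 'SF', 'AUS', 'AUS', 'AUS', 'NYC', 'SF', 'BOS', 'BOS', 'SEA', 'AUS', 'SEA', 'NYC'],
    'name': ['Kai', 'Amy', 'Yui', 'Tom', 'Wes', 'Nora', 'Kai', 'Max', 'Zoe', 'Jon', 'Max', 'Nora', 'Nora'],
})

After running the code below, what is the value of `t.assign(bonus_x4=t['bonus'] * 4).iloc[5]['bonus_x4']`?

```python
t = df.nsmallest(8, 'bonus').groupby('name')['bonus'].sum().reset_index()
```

take 8 rows with smallest bonus:
    bonus office  name
6      14     SF   Kai
12     17    NYC  Nora
0      20    DEN   Kai
5      20    NYC  Nora
9      20    SEA   Jon
7      21    BOS   Max
8      22    BOS   Zoe
1      26     SF   Amy
group by name, sum of bonus:
name
Amy     26
Jon     20
Kai     34
Max     21
Nora    37
Zoe     22
Name: bonus, dtype: int64
reset_index():
   name  bonus
0   Amy     26
1   Jon     20
2   Kai     34
3   Max     21
4  Nora     37
5   Zoe     22
add column bonus_x4 = t['bonus'] * 4:
   name  bonus  bonus_x4
0   Amy     26       104
1   Jon     20        80
2   Kai     34       136
3   Max     21        84
4  Nora     37       148
5   Zoe     22        88

88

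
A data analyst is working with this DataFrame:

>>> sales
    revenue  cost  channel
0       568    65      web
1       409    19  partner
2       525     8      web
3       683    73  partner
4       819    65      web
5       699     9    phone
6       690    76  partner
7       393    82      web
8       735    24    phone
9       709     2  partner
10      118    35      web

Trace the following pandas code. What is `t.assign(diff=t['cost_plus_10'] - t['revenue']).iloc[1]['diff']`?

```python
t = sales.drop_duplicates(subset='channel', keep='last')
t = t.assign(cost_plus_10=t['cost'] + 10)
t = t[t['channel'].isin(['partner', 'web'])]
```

drop duplicate channel (keep=last):
    revenue  cost  channel
8       735    24    phone
9       709     2  partner
10      118    35      web
add column cost_plus_10 = t['cost'] + 10:
    revenue  cost  channel  cost_plus_10
8       735    24    phone            34
9       709     2  partner            12
10      118    35      web            45
filter rows where channel in ['partner', 'web']:
    revenue  cost  channel  cost_plus_10
9       709     2  partner            12
10      118    35      web            45
add column diff = t['cost_plus_10'] - t['revenue']:
    revenue  cost  channel  cost_plus_10  diff
9       709     2  partner            12  -697
10      118    35      web            45   -73

-73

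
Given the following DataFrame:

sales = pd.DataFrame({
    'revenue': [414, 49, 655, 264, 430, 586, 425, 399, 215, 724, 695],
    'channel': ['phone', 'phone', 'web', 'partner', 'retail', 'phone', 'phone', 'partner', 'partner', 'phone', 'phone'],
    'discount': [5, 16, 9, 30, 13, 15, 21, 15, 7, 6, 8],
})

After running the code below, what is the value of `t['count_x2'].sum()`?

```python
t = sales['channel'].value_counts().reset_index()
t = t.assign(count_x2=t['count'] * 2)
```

22

value_counts of channel:
channel
phone      6
partner    3
web        1
retail     1
Name: count, dtype: int64
reset_index():
   channel  count
0    phone      6
1  partner      3
2      web      1
3   retail      1
add column count_x2 = t['count'] * 2:
   channel  count  count_x2
0    phone      6        12
1  partner      3         6
2      web      1         2
3   retail      1         2
Hence 22.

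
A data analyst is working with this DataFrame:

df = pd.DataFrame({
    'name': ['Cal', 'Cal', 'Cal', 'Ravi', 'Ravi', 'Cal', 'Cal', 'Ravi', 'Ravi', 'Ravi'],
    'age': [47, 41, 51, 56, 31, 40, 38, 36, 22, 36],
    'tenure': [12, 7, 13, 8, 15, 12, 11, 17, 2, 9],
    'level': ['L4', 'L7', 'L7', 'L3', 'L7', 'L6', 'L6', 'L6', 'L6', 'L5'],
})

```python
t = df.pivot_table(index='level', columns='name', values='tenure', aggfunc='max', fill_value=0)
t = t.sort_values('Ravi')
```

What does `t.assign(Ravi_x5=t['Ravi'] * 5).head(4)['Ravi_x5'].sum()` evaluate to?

160

pivot: rows=level, cols=name, max(tenure):
name   Cal  Ravi
level           
L3       0     8
L4      12     0
L5       0     9
L6      12    17
L7      13    15
sort by Ravi:
name   Cal  Ravi
level           
L4      12     0
L3       0     8
L5       0     9
L7      13    15
L6      12    17
add column Ravi_x5 = t['Ravi'] * 5:
name   Cal  Ravi  Ravi_x5
level                    
L4      12     0        0
L3       0     8       40
L5       0     9       45
L7      13    15       75
L6      12    17       85
take first 4 rows:
name   Cal  Ravi  Ravi_x5
level                    
L4      12     0        0
L3       0     8       40
L5       0     9       45
L7      13    15       75
Taking the sum of column 'Ravi_x5' gives 160.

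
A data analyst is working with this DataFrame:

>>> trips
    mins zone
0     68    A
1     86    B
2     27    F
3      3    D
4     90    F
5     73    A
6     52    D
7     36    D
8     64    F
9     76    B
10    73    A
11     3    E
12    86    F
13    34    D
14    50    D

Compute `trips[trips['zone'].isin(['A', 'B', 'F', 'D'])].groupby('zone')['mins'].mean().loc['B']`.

filter rows where zone in ['A', 'B', 'F', 'D']:
    mins zone
0     68    A
1     86    B
2     27    F
3      3    D
4     90    F
5     73    A
6     52    D
7     36    D
8     64    F
9     76    B
10    73    A
12    86    F
13    34    D
14    50    D
group by zone, mean of mins:
zone
A    71.333333
B    81.000000
D    35.000000
F    66.750000
Name: mins, dtype: float64
Taking the value at index 'B' gives 81.0.

81.0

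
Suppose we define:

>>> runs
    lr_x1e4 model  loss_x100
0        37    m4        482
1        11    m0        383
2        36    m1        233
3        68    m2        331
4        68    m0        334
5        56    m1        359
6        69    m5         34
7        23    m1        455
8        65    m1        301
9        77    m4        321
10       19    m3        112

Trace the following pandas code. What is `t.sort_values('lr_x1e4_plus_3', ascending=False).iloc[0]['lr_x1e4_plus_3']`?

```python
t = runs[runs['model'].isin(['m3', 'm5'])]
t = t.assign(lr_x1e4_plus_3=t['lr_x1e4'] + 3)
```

filter rows where model in ['m3', 'm5']:
    lr_x1e4 model  loss_x100
6        69    m5         34
10       19    m3        112
add column lr_x1e4_plus_3 = t['lr_x1e4'] + 3:
    lr_x1e4 model  loss_x100  lr_x1e4_plus_3
6        69    m5         34              72
10       19    m3        112              22
sort by lr_x1e4_plus_3 descending:
    lr_x1e4 model  loss_x100  lr_x1e4_plus_3
6        69    m5         34              72
10       19    m3        112              22
Taking the value at position 0, column 'lr_x1e4_plus_3' gives 72.

72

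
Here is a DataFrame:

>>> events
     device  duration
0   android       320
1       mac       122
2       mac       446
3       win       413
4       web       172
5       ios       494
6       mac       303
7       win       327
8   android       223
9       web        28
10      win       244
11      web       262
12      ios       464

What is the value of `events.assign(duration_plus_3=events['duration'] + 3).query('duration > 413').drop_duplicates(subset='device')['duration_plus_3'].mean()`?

add column duration_plus_3 = events['duration'] + 3:
     device  duration  duration_plus_3
0   android       320              323
1       mac       122              125
2       mac       446              449
3       win       413              416
4       web       172              175
5       ios       494              497
6       mac       303              306
7       win       327              330
8   android       223              226
9       web        28               31
10      win       244              247
11      web       262              265
12      ios       464              467
filter rows where duration > 413:
   device  duration  duration_plus_3
2     mac       446              449
5     ios       494              497
12    ios       464              467
drop duplicate device (keep=first):
  device  duration  duration_plus_3
2    mac       446              449
5    ios       494              497

473.0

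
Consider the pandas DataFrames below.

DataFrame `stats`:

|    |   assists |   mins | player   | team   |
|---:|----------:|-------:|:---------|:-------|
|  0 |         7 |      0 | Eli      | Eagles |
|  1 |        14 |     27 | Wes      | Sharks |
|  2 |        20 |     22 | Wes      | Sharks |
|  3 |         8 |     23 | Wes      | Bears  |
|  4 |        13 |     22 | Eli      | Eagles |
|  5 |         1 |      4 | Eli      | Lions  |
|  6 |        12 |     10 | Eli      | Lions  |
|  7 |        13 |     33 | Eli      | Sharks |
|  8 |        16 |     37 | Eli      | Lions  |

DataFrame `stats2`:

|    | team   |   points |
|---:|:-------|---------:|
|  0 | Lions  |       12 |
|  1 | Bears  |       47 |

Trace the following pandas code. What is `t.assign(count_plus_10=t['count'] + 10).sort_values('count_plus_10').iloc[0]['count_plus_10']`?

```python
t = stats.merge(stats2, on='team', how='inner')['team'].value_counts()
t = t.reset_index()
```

merge on 'team' (how='inner') → 4 rows:
   assists  mins player   team  points
0        8    23    Wes  Bears      47
1        1     4    Eli  Lions      12
2       12    10    Eli  Lions      12
3       16    37    Eli  Lions      12
value_counts of team:
team
Lions    3
Bears    1
Name: count, dtype: int64
reset_index():
    team  count
0  Lions      3
1  Bears      1
add column count_plus_10 = t['count'] + 10:
    team  count  count_plus_10
0  Lions      3             13
1  Bears      1             11
sort by count_plus_10:
    team  count  count_plus_10
1  Bears      1             11
0  Lions      3             13
Taking the value at position 0, column 'count_plus_10' gives 11.

11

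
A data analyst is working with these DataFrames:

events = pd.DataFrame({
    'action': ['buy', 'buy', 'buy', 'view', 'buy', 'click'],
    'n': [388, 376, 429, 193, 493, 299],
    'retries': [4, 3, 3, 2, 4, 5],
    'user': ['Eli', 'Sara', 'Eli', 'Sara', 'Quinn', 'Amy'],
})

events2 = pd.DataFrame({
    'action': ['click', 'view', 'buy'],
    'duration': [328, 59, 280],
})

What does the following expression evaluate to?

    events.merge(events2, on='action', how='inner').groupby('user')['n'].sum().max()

817

merge on 'action' (how='inner') → 6 rows:
  action    n  retries   user  duration
0    buy  388        4    Eli       280
1    buy  376        3   Sara       280
2    buy  429        3    Eli       280
3   view  193        2   Sara        59
4    buy  493        4  Quinn       280
5  click  299        5    Amy       328
group by user, sum of n:
user
Amy      299
Eli      817
Quinn    493
Sara     569
Name: n, dtype: int64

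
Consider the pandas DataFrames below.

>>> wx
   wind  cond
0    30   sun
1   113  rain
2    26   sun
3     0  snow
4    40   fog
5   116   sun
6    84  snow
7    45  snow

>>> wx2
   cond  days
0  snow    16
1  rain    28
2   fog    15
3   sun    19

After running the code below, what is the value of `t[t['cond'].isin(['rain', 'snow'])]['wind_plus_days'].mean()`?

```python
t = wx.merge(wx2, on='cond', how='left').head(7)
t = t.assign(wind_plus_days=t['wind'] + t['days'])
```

85.6666666667

merge on 'cond' (how='left') → 8 rows:
   wind  cond  days
0    30   sun    19
1   113  rain    28
2    26   sun    19
3     0  snow    16
4    40   fog    15
5   116   sun    19
6    84  snow    16
7    45  snow    16
take first 7 rows:
   wind  cond  days
0    30   sun    19
1   113  rain    28
2    26   sun    19
3     0  snow    16
4    40   fog    15
5   116   sun    19
6    84  snow    16
add column wind_plus_days = t['wind'] + t['days']:
   wind  cond  days  wind_plus_days
0    30   sun    19              49
1   113  rain    28             141
2    26   sun    19              45
3     0  snow    16              16
4    40   fog    15              55
5   116   sun    19             135
6    84  snow    16             100
filter rows where cond in ['rain', 'snow']:
   wind  cond  days  wind_plus_days
1   113  rain    28             141
3     0  snow    16              16
6    84  snow    16             100
Hence 85.6666666667.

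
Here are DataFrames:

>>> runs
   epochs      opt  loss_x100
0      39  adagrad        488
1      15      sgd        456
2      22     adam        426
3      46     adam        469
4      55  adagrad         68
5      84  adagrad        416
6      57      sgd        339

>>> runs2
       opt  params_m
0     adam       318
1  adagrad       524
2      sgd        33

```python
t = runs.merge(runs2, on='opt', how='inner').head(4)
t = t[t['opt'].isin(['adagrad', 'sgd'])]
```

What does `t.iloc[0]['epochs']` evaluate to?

39

merge on 'opt' (how='inner') → 7 rows:
   epochs      opt  loss_x100  params_m
0      39  adagrad        488       524
1      15      sgd        456        33
2      22     adam        426       318
3      46     adam        469       318
4      55  adagrad         68       524
5      84  adagrad        416       524
6      57      sgd        339        33
take first 4 rows:
   epochs      opt  loss_x100  params_m
0      39  adagrad        488       524
1      15      sgd        456        33
2      22     adam        426       318
3      46     adam        469       318
filter rows where opt in ['adagrad', 'sgd']:
   epochs      opt  loss_x100  params_m
0      39  adagrad        488       524
1      15      sgd        456        33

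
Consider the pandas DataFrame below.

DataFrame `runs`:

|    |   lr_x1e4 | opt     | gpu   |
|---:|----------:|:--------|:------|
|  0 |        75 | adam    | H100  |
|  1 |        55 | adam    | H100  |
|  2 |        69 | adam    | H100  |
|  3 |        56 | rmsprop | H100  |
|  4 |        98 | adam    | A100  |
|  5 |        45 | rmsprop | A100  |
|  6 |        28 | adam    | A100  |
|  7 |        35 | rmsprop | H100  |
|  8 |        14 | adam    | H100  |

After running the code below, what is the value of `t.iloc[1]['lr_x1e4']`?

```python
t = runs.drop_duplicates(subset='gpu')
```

drop duplicate gpu (keep=first):
   lr_x1e4   opt   gpu
0       75  adam  H100
4       98  adam  A100
Then the value at position 1, column 'lr_x1e4': 98

98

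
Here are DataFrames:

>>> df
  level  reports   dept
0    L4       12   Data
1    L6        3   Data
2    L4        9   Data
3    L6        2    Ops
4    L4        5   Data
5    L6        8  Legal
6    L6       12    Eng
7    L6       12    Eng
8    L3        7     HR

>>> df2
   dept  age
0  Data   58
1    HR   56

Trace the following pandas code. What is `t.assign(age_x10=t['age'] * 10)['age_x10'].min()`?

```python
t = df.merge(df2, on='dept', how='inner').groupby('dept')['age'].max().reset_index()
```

merge on 'dept' (how='inner') → 5 rows:
  level  reports  dept  age
0    L4       12  Data   58
1    L6        3  Data   58
2    L4        9  Data   58
3    L4        5  Data   58
4    L3        7    HR   56
group by dept, max of age:
dept
Data    58
HR      56
Name: age, dtype: int64
reset_index():
   dept  age
0  Data   58
1    HR   56
add column age_x10 = t['age'] * 10:
   dept  age  age_x10
0  Data   58      580
1    HR   56      560
min of column 'age_x10' → 560

560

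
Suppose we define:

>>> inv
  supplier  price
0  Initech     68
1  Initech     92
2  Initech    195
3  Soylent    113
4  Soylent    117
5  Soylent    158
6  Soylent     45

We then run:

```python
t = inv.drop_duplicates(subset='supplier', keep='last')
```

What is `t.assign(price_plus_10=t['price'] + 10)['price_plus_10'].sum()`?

drop duplicate supplier (keep=last):
  supplier  price
2  Initech    195
6  Soylent     45
add column price_plus_10 = t['price'] + 10:
  supplier  price  price_plus_10
2  Initech    195            205
6  Soylent     45             55

260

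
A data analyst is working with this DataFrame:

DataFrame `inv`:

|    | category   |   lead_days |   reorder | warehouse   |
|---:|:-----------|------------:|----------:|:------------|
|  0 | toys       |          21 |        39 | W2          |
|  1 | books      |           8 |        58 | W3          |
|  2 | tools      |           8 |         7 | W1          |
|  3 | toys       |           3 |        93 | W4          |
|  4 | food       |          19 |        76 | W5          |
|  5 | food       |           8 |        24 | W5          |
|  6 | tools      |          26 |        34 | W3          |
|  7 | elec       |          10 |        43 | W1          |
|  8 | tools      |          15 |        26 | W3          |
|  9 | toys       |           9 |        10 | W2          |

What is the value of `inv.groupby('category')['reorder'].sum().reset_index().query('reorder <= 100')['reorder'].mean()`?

67.0

group by category, sum of reorder:
category
books     58
elec      43
food     100
tools     67
toys     142
Name: reorder, dtype: int64
reset_index():
  category  reorder
0    books       58
1     elec       43
2     food      100
3    tools       67
4     toys      142
filter rows where reorder <= 100:
  category  reorder
0    books       58
1     elec       43
2     food      100
3    tools       67
Hence 67.0.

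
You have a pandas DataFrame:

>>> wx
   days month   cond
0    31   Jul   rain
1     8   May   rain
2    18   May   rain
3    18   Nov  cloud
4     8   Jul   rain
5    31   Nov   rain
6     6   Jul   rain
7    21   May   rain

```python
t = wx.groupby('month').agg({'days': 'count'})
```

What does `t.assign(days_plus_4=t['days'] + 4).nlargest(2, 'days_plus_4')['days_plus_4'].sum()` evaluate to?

group by month, count of days:
       days
month      
Jul       3
May       3
Nov       2
add column days_plus_4 = t['days'] + 4:
       days  days_plus_4
month                   
Jul       3            7
May       3            7
Nov       2            6
take 2 rows with largest days_plus_4:
       days  days_plus_4
month                   
Jul       3            7
May       3            7
So sum() = 14.

14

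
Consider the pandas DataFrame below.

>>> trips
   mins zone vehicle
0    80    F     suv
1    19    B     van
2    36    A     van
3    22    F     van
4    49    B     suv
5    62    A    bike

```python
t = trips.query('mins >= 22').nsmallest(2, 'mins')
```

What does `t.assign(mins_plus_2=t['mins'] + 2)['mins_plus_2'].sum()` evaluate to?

filter rows where mins >= 22:
   mins zone vehicle
0    80    F     suv
2    36    A     van
3    22    F     van
4    49    B     suv
5    62    A    bike
take 2 rows with smallest mins:
   mins zone vehicle
3    22    F     van
2    36    A     van
add column mins_plus_2 = t['mins'] + 2:
   mins zone vehicle  mins_plus_2
3    22    F     van           24
2    36    A     van           38

62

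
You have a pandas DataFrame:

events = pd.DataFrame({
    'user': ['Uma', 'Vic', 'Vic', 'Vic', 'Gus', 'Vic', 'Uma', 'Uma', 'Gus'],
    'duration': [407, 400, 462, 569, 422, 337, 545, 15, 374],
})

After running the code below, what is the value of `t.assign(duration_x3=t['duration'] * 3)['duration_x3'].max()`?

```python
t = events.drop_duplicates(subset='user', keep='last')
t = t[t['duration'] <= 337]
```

drop duplicate user (keep=last):
  user  duration
5  Vic       337
7  Uma        15
8  Gus       374
filter rows where duration <= 337:
  user  duration
5  Vic       337
7  Uma        15
add column duration_x3 = t['duration'] * 3:
  user  duration  duration_x3
5  Vic       337         1011
7  Uma        15           45
So max() = 1011.

1011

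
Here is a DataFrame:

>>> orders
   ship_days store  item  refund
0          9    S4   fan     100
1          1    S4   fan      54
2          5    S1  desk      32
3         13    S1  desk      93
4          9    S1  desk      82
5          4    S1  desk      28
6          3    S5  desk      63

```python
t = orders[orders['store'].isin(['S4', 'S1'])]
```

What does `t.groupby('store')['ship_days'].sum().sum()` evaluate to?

filter rows where store in ['S4', 'S1']:
   ship_days store  item  refund
0          9    S4   fan     100
1          1    S4   fan      54
2          5    S1  desk      32
3         13    S1  desk      93
4          9    S1  desk      82
5          4    S1  desk      28
group by store, sum of ship_days:
store
S1    31
S4    10
Name: ship_days, dtype: int64
So sum() = 41.

41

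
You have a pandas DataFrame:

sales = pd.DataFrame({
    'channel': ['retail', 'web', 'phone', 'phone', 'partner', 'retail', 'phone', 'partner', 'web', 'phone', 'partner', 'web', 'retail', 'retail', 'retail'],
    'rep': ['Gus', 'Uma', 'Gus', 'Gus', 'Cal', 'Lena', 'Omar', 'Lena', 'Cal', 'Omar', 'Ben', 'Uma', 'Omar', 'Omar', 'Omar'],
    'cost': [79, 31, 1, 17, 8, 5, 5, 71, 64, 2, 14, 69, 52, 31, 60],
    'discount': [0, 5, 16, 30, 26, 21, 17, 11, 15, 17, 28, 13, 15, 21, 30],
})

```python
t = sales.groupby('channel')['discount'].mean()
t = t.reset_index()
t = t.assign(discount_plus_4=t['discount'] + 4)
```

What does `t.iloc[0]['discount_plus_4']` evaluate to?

25.6666666667

group by channel, mean of discount:
channel
partner    21.666667
phone      20.000000
retail     17.400000
web        11.000000
Name: discount, dtype: float64
reset_index():
   channel   discount
0  partner  21.666667
1    phone  20.000000
2   retail  17.400000
3      web  11.000000
add column discount_plus_4 = t['discount'] + 4:
   channel   discount  discount_plus_4
0  partner  21.666667        25.666667
1    phone  20.000000        24.000000
2   retail  17.400000        21.400000
3      web  11.000000        15.000000
value at position 0, column 'discount_plus_4' → 25.6666666667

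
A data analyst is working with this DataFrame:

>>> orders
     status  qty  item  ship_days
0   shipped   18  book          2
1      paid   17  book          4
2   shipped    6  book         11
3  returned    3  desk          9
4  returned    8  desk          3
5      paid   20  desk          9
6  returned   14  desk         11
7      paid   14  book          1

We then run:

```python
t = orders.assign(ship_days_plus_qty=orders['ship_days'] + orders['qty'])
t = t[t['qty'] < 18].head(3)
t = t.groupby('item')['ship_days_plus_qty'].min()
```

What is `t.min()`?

12

add column ship_days_plus_qty = orders['ship_days'] + orders['qty']:
     status  qty  item  ship_days  ship_days_plus_qty
0   shipped   18  book          2                  20
1      paid   17  book          4                  21
2   shipped    6  book         11                  17
3  returned    3  desk          9                  12
4  returned    8  desk          3                  11
5      paid   20  desk          9                  29
6  returned   14  desk         11                  25
7      paid   14  book          1                  15
filter rows where qty < 18:
     status  qty  item  ship_days  ship_days_plus_qty
1      paid   17  book          4                  21
2   shipped    6  book         11                  17
3  returned    3  desk          9                  12
4  returned    8  desk          3                  11
6  returned   14  desk         11                  25
7      paid   14  book          1                  15
take first 3 rows:
     status  qty  item  ship_days  ship_days_plus_qty
1      paid   17  book          4                  21
2   shipped    6  book         11                  17
3  returned    3  desk          9                  12
group by item, min of ship_days_plus_qty:
item
book    17
desk    12
Name: ship_days_plus_qty, dtype: int64
Then the min of the resulting series: 12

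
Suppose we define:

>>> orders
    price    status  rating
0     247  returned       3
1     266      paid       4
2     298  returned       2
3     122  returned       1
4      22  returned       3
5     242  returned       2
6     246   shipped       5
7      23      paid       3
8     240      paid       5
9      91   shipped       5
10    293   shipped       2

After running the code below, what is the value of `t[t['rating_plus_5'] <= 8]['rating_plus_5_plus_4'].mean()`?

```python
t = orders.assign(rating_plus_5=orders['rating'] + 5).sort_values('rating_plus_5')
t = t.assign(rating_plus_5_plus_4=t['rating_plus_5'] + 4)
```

add column rating_plus_5 = orders['rating'] + 5:
    price    status  rating  rating_plus_5
0     247  returned       3              8
1     266      paid       4              9
2     298  returned       2              7
3     122  returned       1              6
4      22  returned       3              8
5     242  returned       2              7
6     246   shipped       5             10
7      23      paid       3              8
8     240      paid       5             10
9      91   shipped       5             10
10    293   shipped       2              7
sort by rating_plus_5:
    price    status  rating  rating_plus_5
3     122  returned       1              6
2     298  returned       2              7
5     242  returned       2              7
10    293   shipped       2              7
0     247  returned       3              8
4      22  returned       3              8
7      23      paid       3              8
1     266      paid       4              9
6     246   shipped       5             10
8     240      paid       5             10
9      91   shipped       5             10
add column rating_plus_5_plus_4 = t['rating_plus_5'] + 4:
    price    status  rating  rating_plus_5  rating_plus_5_plus_4
3     122  returned       1              6                    10
2     298  returned       2              7                    11
5     242  returned       2              7                    11
10    293   shipped       2              7                    11
0     247  returned       3              8                    12
4      22  returned       3              8                    12
7      23      paid       3              8                    12
1     266      paid       4              9                    13
6     246   shipped       5             10                    14
8     240      paid       5             10                    14
9      91   shipped       5             10                    14
filter rows where rating_plus_5 <= 8:
    price    status  rating  rating_plus_5  rating_plus_5_plus_4
3     122  returned       1              6                    10
2     298  returned       2              7                    11
5     242  returned       2              7                    11
10    293   shipped       2              7                    11
0     247  returned       3              8                    12
4      22  returned       3              8                    12
7      23      paid       3              8                    12

11.2857142857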